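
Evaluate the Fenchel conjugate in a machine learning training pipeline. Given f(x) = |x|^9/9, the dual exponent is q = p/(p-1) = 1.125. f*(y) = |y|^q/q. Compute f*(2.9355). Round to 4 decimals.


The conjugate exponent q satisfies 1/p + 1/q = 1.
p = 9, so q = 9/(9 - 1) = 1.125
|y|^q = 2.9355^1.125 = 3.3585
f*(2.9355) = 3.3585 / 1.125 = 2.9853


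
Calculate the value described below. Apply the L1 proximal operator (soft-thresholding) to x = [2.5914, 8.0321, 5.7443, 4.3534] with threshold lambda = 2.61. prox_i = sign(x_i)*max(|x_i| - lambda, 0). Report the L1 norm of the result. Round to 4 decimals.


Soft-thresholding with lambda = 2.61:
prox(2.5914) = sign(2.5914)*max(|2.5914| - 2.61, 0) = 0.0
prox(8.0321) = sign(8.0321)*max(|8.0321| - 2.61, 0) = 5.4221
prox(5.7443) = sign(5.7443)*max(|5.7443| - 2.61, 0) = 3.1343
prox(4.3534) = sign(4.3534)*max(|4.3534| - 2.61, 0) = 1.7434
prox(x) = [0.0, 5.4221, 3.1343, 1.7434]
||prox(x)||_1 = 0.0 + 5.4221 + 3.1343 + 1.7434 = 10.2998


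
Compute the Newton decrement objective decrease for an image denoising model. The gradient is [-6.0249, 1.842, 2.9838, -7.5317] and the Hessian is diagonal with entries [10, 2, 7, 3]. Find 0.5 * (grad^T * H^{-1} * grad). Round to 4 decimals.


Step 1: H is diagonal, so H^(-1) * g = [-0.6025, 0.921, 0.4263, -2.5106].
Step 2: g^T H^(-1) g = sum_i g_i^2 / H_ii
  = (-6.0249)^2/10 + (1.842)^2/2 + (2.9838)^2/7 + (-7.5317)^2/3
  = 3.6299 + 1.6965 + 1.2719 + 18.9088 = 25.5071
Step 3: Objective decrease = 0.5 * g^T H^(-1) g = 12.7536


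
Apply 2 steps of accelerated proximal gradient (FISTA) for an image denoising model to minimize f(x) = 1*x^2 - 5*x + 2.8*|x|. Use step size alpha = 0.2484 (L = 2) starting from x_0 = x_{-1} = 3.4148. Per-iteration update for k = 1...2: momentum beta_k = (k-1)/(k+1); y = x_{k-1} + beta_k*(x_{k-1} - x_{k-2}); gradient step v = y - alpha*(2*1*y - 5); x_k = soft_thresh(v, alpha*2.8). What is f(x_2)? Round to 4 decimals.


FISTA on f(x) = 1*x^2 - 5*x + 2.8*|x|
L = 2, alpha = 0.2484
Iteration 1: beta = 0.0, y = 3.4148 + 0.0*(3.4148 - 3.4148) = 3.4148
  grad(y) = 1.8296, v = y - alpha*grad = 2.9603
  prox(v) = soft_thresh(2.9603, 0.6955) = 2.2648
Iteration 2: beta = 0.3333, y = 2.2648 + 0.3333*(2.2648 - 3.4148) = 1.8815
  grad(y) = -1.237, v = y - alpha*grad = 2.1888
  prox(v) = soft_thresh(2.1888, 0.6955) = 1.4932
f(x_2) = 1*1.4932^2 - 5*1.4932 + 2.8*|1.4932| = -1.0554


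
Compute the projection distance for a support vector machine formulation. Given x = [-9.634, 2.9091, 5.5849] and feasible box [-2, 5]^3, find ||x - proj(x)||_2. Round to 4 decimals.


Project each component onto [-2, 5].
clip(-9.634) = -2.0, clip(2.9091) = 2.9091, clip(5.5849) = 5.0
Projection = [-2.0, 2.9091, 5.0]
Squared diffs: [58.278, 0.0, 0.3421]
Distance = sqrt(58.6201) = 7.6564


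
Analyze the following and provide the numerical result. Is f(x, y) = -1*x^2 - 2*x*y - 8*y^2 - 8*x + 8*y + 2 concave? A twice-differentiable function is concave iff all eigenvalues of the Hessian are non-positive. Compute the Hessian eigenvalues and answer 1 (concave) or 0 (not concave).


The Hessian of f(x,y) = -1*x^2 - 2*x*y - 8*y^2 - 8*x + 8*y + 2 is:
H = [[-2, -2], [-2, -16]]
Trace = -2 - 16 = -18
Determinant = -2*-16 - (-2)^2 = 28
Discriminant = (-18)^2 - 4*28 = 212.0
Eigenvalues: lambda_1 = -16.2801, lambda_2 = -1.7199
The function is concave.

1


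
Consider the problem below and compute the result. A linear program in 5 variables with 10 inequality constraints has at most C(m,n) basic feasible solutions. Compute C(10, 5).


Each vertex corresponds to some choice of n active constraints out of m, so the number of vertices is at most C(m, n) = m! / (n!(m-n)!).
m = 10, n = 5
Numerator: 10 * 9 * 8 * 7 * 6
Denominator: 5! = 120
C(10, 5) = 252


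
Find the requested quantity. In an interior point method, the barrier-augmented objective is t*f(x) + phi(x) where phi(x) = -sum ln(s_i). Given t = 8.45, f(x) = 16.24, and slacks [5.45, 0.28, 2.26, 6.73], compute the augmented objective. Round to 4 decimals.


Step 1: Compute log-barrier.
ln values: [1.6956, -1.273, 0.8154, 1.9066]
phi = -(1.6956 - 1.273 + 0.8154 + 1.9066) = -3.1446
Step 2: Compute augmented objective.
t*f(x) = 8.45*16.24 = 137.228
Total = 137.228 - 3.1446 = 134.0834


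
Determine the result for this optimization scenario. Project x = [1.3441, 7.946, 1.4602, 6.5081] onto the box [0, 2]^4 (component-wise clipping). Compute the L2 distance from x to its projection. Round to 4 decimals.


Project each component onto [0, 2].
clip(1.3441) = 1.3441, clip(7.946) = 2.0, clip(1.4602) = 1.4602, clip(6.5081) = 2.0
Projection = [1.3441, 2.0, 1.4602, 2.0]
Squared diffs: [0.0, 35.3549, 0.0, 20.323]
Distance = sqrt(55.6779) = 7.4618


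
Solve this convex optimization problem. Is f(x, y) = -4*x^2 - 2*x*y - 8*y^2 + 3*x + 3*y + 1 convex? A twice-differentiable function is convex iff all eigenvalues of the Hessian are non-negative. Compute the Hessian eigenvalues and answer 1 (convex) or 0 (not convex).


The Hessian of f(x,y) = -4*x^2 - 2*x*y - 8*y^2 + 3*x + 3*y + 1 is:
H = [[-8, -2], [-2, -16]]
Trace = -8 - 16 = -24
Determinant = -8*-16 - (-2)^2 = 124
Discriminant = (-24)^2 - 4*124 = 80.0
Eigenvalues: lambda_1 = -16.4721, lambda_2 = -7.5279
The function is not convex.

0


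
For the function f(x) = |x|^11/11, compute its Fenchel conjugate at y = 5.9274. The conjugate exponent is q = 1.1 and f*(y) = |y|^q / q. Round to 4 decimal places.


The conjugate exponent q satisfies 1/p + 1/q = 1.
p = 11, so q = 11/(11 - 1) = 1.1
|y|^q = 5.9274^1.1 = 7.0819
f*(5.9274) = 7.0819 / 1.1 = 6.4381


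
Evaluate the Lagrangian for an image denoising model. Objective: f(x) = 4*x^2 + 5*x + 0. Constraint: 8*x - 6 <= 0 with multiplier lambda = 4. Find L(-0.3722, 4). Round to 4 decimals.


Step 1: Evaluate f(x).
f(-0.3722) = 4*(-0.3722)^2 + 5*(-0.3722) + 0 = -1.3069
Step 2: Evaluate g(x).
g(-0.3722) = 8*-0.3722 - 6 = -8.9776
Step 3: Compute Lagrangian.
L = -1.3069 + 4*-8.9776 = -37.2173


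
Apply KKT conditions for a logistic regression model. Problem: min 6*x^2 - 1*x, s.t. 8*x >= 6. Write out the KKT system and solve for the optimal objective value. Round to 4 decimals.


Step 1: Try lambda = 0 (constraint inactive).
x_unc = 1/(2*6) = 0.0833
Check: 8*0.0833 = 0.6664 < 6 -- violated!
Step 2: Constraint must be active: 8*x = 6
x* = 6/8 = 0.75
lambda = (2*6*0.75 - 1)/8 = 1.0
Step 3: Compute optimal value.
f(x*) = 6*0.75^2 - 1*0.75 = 2.625


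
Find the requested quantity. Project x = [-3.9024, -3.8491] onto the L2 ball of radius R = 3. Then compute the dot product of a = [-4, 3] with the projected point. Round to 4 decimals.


Step 1: Compute ||x|| (intermediates to 6 decimals).
||x|| = sqrt((-3.9024)^2 + (-3.8491)^2) = 5.481268
Step 2: Project.
Since ||x|| > R, scale = R/||x|| = 3/5.481268 = 0.547319, proj(x) = scale * x
proj(x) = [-2.135858, -2.106686]
Step 3: Dot product.
a^T * proj(x) = -4*(-2.135858) + 3*(-2.106686) = 2.2234


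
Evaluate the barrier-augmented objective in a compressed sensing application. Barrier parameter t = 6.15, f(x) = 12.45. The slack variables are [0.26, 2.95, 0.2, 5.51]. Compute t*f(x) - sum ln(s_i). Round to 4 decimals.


Step 1: Compute log-barrier.
ln values: [-1.3471, 1.0818, -1.6094, 1.7066]
phi = -(-1.3471 + 1.0818 - 1.6094 + 1.7066) = 0.1681
Step 2: Compute augmented objective.
t*f(x) = 6.15*12.45 = 76.5675
Total = 76.5675 + 0.1681 = 76.7356


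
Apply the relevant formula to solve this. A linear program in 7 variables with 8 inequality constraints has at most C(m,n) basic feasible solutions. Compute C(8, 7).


Each vertex corresponds to some choice of n active constraints out of m, so the number of vertices is at most C(m, n) = m! / (n!(m-n)!).
m = 8, n = 7
Numerator: 8 * 7 * 6 * 5 * 4 * 3 * 2
Denominator: 7! = 5040
C(8, 7) = 8


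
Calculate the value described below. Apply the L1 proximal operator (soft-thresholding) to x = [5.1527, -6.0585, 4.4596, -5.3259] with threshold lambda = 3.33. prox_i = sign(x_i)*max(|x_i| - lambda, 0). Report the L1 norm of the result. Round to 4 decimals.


Soft-thresholding with lambda = 3.33:
prox(5.1527) = sign(5.1527)*max(|5.1527| - 3.33, 0) = 1.8227
prox(-6.0585) = sign(-6.0585)*max(|-6.0585| - 3.33, 0) = -2.7285
prox(4.4596) = sign(4.4596)*max(|4.4596| - 3.33, 0) = 1.1296
prox(-5.3259) = sign(-5.3259)*max(|-5.3259| - 3.33, 0) = -1.9959
prox(x) = [1.8227, -2.7285, 1.1296, -1.9959]
||prox(x)||_1 = 1.8227 + 2.7285 + 1.1296 + 1.9959 = 7.6767


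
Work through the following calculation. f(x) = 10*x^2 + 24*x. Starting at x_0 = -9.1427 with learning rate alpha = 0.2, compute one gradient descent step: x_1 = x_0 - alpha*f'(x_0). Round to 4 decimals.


We compute the gradient at x_0 and apply the update.
f'(x) = 20*x + 24
f'(-9.1427) = 20*-9.1427 + 24 = -158.854
x_1 = -9.1427 - 0.2*-158.854 = 22.6281


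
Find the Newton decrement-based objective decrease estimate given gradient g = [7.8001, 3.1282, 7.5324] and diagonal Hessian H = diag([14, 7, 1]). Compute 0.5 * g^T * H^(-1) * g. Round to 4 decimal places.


Step 1: H is diagonal, so H^(-1) * g = [0.5572, 0.4469, 7.5324].
Step 2: g^T H^(-1) g = sum_i g_i^2 / H_ii
  = (7.8001)^2/14 + (3.1282)^2/7 + (7.5324)^2/1
  = 4.3458 + 1.3979 + 56.737 = 62.4808
Step 3: Objective decrease = 0.5 * g^T H^(-1) g = 31.2404


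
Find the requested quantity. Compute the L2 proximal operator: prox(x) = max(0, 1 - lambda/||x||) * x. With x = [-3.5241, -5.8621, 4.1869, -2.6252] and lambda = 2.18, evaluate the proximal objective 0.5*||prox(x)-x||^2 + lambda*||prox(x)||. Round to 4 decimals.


Step 1: Compute ||x||.
||x|| = 8.4383
Step 2: Compute scaling factor.
scale = max(0, 1 - 2.18/8.4383) = 0.7417
Step 3: prox(x) = [-2.6137, -4.3477, 3.1052, -1.947]
||prox(x)|| = 6.2583
Step 4: Proximal objective.
0.5*||prox-x||^2 = 2.3762
lambda*||prox|| = 13.6431
Total = 16.0193


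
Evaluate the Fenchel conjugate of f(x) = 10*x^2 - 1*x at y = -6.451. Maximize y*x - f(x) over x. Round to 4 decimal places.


f*(y) = sup_x {y*x - a*x^2 - b*x} = sup_x {(y-b)*x - a*x^2}
FOC: (y - b) - 2a*x = 0 => x* = (y - b)/(2a)
x* = (-6.451 + 1)/(2*10) = -0.2726
f*(-6.451) = (y-b)^2/(4a) = (-6.451 + 1)^2/(4*10)
= 29.7134/40 = 0.7428


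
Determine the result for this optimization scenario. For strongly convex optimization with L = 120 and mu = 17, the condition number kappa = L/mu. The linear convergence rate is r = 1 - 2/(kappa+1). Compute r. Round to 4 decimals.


Step 1: Compute the condition number.
kappa = L/mu = 120/17 = 7.0588
Step 2: Compute the convergence rate.
r = 1 - 2/(kappa + 1) = 1 - 2*mu/(L + mu) = (L - mu)/(L + mu) = 103/137 = 0.7518


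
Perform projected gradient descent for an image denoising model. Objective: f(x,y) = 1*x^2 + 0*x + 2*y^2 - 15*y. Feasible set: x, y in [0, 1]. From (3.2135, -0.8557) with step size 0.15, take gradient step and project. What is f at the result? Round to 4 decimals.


Step 1: Compute gradient at (3.2135, -0.8557).
grad_x = 2*1*3.2135 + 0 = 6.427
grad_y = 2*2*-0.8557 - 15 = -18.4228
Step 2: Gradient step.
x_raw = 3.2135 - 0.15*6.427 = 2.2495
y_raw = -0.8557 - 0.15*-18.4228 = 1.9077
Step 3: Project onto [0, 1].
x_proj = clip(2.2495) = 1.0
y_proj = clip(1.9077) = 1.0
Step 4: Evaluate f.
f(1.0, 1.0) = -12.0


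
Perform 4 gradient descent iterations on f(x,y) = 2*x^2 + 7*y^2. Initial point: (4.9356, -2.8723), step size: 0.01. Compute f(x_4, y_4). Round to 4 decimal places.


Gradient descent on f(x,y) = 2*x^2 + 7*y^2.
Starting point: (4.9356, -2.8723), alpha = 0.01
Step 1: grad_x = 2*2*4.9356 = 19.7424, grad_y = 2*7*-2.8723 = -40.2122
  x_1 = 4.9356 - 0.01*19.7424 = 4.7382
  y_1 = -2.8723 - 0.01*-40.2122 = -2.4702
Step 2: grad_x = 2*2*4.7382 = 18.9527, grad_y = 2*7*-2.4702 = -34.5825
  x_2 = 4.7382 - 0.01*18.9527 = 4.5486
  y_2 = -2.4702 - 0.01*-34.5825 = -2.1244
Step 3: grad_x = 2*2*4.5486 = 18.1946, grad_y = 2*7*-2.1244 = -29.7409
  x_3 = 4.5486 - 0.01*18.1946 = 4.3667
  y_3 = -2.1244 - 0.01*-29.7409 = -1.8269
Step 4: grad_x = 2*2*4.3667 = 17.4668, grad_y = 2*7*-1.8269 = -25.5772
  x_4 = 4.3667 - 0.01*17.4668 = 4.192
  y_4 = -1.8269 - 0.01*-25.5772 = -1.5712
f(4.192, -1.5712) = 2*4.192^2 + 7*(-1.5712)^2 = 52.4264


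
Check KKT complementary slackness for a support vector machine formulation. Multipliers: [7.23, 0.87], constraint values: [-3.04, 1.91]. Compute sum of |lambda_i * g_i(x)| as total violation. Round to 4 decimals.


KKT complementary slackness check:
lambda_1 * g_1 = 7.23 * -3.04 = -21.9792
lambda_2 * g_2 = 0.87 * 1.91 = 1.6617
Total violation = 21.9792 + 1.6617 = 23.6409


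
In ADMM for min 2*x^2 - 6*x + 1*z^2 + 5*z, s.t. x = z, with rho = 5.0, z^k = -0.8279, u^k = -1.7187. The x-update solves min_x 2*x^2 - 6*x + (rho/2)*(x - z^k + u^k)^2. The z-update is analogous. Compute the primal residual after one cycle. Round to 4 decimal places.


ADMM iteration with rho = 5.0, z^k = -0.8279, u^k = -1.7187
Step 1: x-update.
Minimize 2*x^2 - 6*x + (5.0/2)*(x + 0.8279 - 1.7187)^2
FOC: (2*2 + 5.0)*x = 6 + 5.0*(-0.8279 + 1.7187)
x^{k+1} = 1.1616
Step 2: z-update.
Minimize 1*z^2 + 5*z + (5.0/2)*(1.1616 - z - 1.7187)^2
FOC: (2*1 + 5.0)*z = -5 + 5.0*(1.1616 - 1.7187)
z^{k+1} = -1.1122
Step 3: u-update.
u^{k+1} = -1.7187 + 1.1616 + 1.1122 = 0.5551
Step 4: Primal residual = |1.1616 + 1.1122| = 2.2738


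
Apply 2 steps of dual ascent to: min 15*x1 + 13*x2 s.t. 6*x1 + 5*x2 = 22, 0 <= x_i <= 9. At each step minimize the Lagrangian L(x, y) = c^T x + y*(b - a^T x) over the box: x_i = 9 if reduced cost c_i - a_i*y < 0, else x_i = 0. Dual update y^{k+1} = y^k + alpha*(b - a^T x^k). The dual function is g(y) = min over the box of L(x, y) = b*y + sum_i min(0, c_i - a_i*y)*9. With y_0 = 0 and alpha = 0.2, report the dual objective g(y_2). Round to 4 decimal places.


Dual ascent for LP: min 15*x1 + 13*x2, 6*x1 + 5*x2 = 22, 0 <= x_i <= 9
Step 1: y^k = 0.0, reduced costs: (15.0, 13.0)
  x^k = (0.0, 0.0), subgradient = b - a^T x = 22.0
  y^{k+1} = 0.0 + 0.2*22.0 = 4.4
Step 2: y^k = 4.4, reduced costs: (-11.4, -9.0)
  x^k = (9.0, 9.0), subgradient = b - a^T x = -77.0
  y^{k+1} = 4.4 + 0.2*-77.0 = -11.0
Dual objective at y_2 = -11.0: reduced costs (81.0, 68.0), box minimizer x = (0.0, 0.0)
g(y_2) = b*y + (c1 - a1*y)*x1 + (c2 - a2*y)*x2 = 22*(-11.0) + 81.0*0.0 + 68.0*0.0 = -242.0 + 0.0 + 0.0 = -242.0


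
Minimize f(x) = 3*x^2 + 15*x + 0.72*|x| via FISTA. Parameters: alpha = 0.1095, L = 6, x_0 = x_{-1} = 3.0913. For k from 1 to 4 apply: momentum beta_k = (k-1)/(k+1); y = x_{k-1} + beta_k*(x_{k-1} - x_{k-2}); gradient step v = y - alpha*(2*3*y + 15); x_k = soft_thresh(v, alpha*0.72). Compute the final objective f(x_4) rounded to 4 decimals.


FISTA on f(x) = 3*x^2 + 15*x + 0.72*|x|
L = 6, alpha = 0.1095
Iteration 1: beta = 0.0, y = 3.0913 + 0.0*(3.0913 - 3.0913) = 3.0913
  grad(y) = 33.5478, v = y - alpha*grad = -0.5822
  prox(v) = soft_thresh(-0.5822, 0.0788) = -0.5033
Iteration 2: beta = 0.3333, y = -0.5033 + 0.3333*(-0.5033 - 3.0913) = -1.7016
  grad(y) = 4.7906, v = y - alpha*grad = -2.2261
  prox(v) = soft_thresh(-2.2261, 0.0788) = -2.1473
Iteration 3: beta = 0.5, y = -2.1473 + 0.5*(-2.1473 + 0.5033) = -2.9693
  grad(y) = -2.8156, v = y - alpha*grad = -2.661
  prox(v) = soft_thresh(-2.661, 0.0788) = -2.5821
Iteration 4: beta = 0.6, y = -2.5821 + 0.6*(-2.5821 + 2.1473) = -2.843
  grad(y) = -2.0581, v = y - alpha*grad = -2.6177
  prox(v) = soft_thresh(-2.6177, 0.0788) = -2.5388
f(x_4) = 3*(-2.5388)^2 + 15*(-2.5388) + 0.72*|-2.5388| = -16.9175


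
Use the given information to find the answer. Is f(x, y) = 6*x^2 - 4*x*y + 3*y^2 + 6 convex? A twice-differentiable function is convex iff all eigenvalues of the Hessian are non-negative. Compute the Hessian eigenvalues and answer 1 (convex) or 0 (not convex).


The Hessian of f(x,y) = 6*x^2 - 4*x*y + 3*y^2 + 6 is:
H = [[12, -4], [-4, 6]]
Trace = 12 + 6 = 18
Determinant = 12*6 - (-4)^2 = 56
Discriminant = (18)^2 - 4*56 = 100.0
Eigenvalues: lambda_1 = 4.0, lambda_2 = 14.0
The function is convex.

1


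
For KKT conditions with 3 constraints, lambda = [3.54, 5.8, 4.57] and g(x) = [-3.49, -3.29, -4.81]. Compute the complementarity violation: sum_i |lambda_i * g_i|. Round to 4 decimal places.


KKT complementary slackness check:
lambda_1 * g_1 = 3.54 * -3.49 = -12.3546
lambda_2 * g_2 = 5.8 * -3.29 = -19.082
lambda_3 * g_3 = 4.57 * -4.81 = -21.9817
Total violation = 12.3546 + 19.082 + 21.9817 = 53.4183


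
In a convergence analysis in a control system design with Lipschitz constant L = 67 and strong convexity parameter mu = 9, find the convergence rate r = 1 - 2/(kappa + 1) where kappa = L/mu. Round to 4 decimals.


Step 1: Compute the condition number.
kappa = L/mu = 67/9 = 7.4444
Step 2: Compute the convergence rate.
r = 1 - 2/(kappa + 1) = 1 - 2*mu/(L + mu) = (L - mu)/(L + mu) = 58/76 = 0.7632


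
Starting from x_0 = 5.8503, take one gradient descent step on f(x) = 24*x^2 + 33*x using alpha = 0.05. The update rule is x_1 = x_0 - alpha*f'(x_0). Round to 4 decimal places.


We compute the gradient at x_0 and apply the update.
f'(x) = 48*x + 33
f'(5.8503) = 48*5.8503 + 33 = 313.8144
x_1 = 5.8503 - 0.05*313.8144 = -9.8404


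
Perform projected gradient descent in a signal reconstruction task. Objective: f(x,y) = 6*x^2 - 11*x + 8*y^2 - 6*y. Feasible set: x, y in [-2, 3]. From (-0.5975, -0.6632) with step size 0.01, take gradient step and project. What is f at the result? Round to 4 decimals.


Step 1: Compute gradient at (-0.5975, -0.6632).
grad_x = 2*6*-0.5975 - 11 = -18.17
grad_y = 2*8*-0.6632 - 6 = -16.6112
Step 2: Gradient step.
x_raw = -0.5975 - 0.01*-18.17 = -0.4158
y_raw = -0.6632 - 0.01*-16.6112 = -0.4971
Step 3: Project onto [-2, 3].
x_proj = clip(-0.4158) = -0.4158
y_proj = clip(-0.4971) = -0.4971
Step 4: Evaluate f.
f(-0.4158, -0.4971) = 10.5704


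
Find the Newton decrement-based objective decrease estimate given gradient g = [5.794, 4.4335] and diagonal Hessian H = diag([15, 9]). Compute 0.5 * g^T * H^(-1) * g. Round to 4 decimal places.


Step 1: H is diagonal, so H^(-1) * g = [0.3863, 0.4926].
Step 2: g^T H^(-1) g = sum_i g_i^2 / H_ii
  = (5.794)^2/15 + (4.4335)^2/9
  = 2.238 + 2.184 = 4.422
Step 3: Objective decrease = 0.5 * g^T H^(-1) g = 2.211


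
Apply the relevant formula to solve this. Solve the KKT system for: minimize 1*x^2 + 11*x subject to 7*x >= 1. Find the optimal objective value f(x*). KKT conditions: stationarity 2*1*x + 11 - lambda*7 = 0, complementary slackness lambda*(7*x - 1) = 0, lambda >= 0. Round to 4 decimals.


Step 1: Try lambda = 0 (constraint inactive).
x_unc = -11/(2*1) = -5.5
Check: 7*-5.5 = -38.5 < 1 -- violated!
Step 2: Constraint must be active: 7*x = 1
x* = 1/7 = 0.1429 (rounded; the exact value 1/7 is used below)
lambda = (2*1*(1/7) + 11)/7 = 1.6122
Step 3: Compute optimal value.
f(x*) = 1*(1/7)^2 + 11*(1/7) = 1.5918


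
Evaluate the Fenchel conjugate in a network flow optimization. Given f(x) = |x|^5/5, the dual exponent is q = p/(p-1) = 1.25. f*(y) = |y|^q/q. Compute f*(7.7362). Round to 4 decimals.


The conjugate exponent q satisfies 1/p + 1/q = 1.
p = 5, so q = 5/(5 - 1) = 1.25
|y|^q = 7.7362^1.25 = 12.9021
f*(7.7362) = 12.9021 / 1.25 = 10.3217


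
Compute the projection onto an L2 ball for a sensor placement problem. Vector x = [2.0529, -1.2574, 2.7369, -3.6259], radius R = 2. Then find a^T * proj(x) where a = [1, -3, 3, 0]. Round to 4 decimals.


Step 1: Compute ||x|| (intermediates to 6 decimals).
||x|| = sqrt(2.0529^2 + (-1.2574)^2 + 2.7369^2 + (-3.6259)^2) = 5.141325
Step 2: Project.
Since ||x|| > R, scale = R/||x|| = 2/5.141325 = 0.389005, proj(x) = scale * x
proj(x) = [0.798588, -0.489135, 1.064668, -1.410493]
Step 3: Dot product.
a^T * proj(x) = 1*0.798588 - 3*(-0.489135) + 3*1.064668 + 0*(-1.410493) = 5.46


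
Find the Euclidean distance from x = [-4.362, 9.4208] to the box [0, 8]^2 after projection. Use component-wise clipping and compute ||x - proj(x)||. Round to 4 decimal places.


Project each component onto [0, 8].
clip(-4.362) = 0.0, clip(9.4208) = 8.0
Projection = [0.0, 8.0]
Squared diffs: [19.027, 2.0187]
Distance = sqrt(21.0457) = 4.5876


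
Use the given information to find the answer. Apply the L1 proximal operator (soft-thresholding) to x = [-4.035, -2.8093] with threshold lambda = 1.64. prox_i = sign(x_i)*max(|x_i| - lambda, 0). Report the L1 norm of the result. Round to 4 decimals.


Soft-thresholding with lambda = 1.64:
prox(-4.035) = sign(-4.035)*max(|-4.035| - 1.64, 0) = -2.395
prox(-2.8093) = sign(-2.8093)*max(|-2.8093| - 1.64, 0) = -1.1693
prox(x) = [-2.395, -1.1693]
||prox(x)||_1 = 2.395 + 1.1693 = 3.5643


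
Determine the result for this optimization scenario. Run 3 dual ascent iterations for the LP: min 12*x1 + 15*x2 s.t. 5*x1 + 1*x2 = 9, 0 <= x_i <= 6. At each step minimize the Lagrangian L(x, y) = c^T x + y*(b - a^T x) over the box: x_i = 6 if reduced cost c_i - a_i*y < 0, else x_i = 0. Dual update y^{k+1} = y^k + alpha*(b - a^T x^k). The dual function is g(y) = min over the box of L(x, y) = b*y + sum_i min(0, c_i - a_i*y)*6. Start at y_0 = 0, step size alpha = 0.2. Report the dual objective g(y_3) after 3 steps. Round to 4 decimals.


Dual ascent for LP: min 12*x1 + 15*x2, 5*x1 + 1*x2 = 9, 0 <= x_i <= 6
Step 1: y^k = 0.0, reduced costs: (12.0, 15.0)
  x^k = (0.0, 0.0), subgradient = b - a^T x = 9.0
  y^{k+1} = 0.0 + 0.2*9.0 = 1.8
Step 2: y^k = 1.8, reduced costs: (3.0, 13.2)
  x^k = (0.0, 0.0), subgradient = b - a^T x = 9.0
  y^{k+1} = 1.8 + 0.2*9.0 = 3.6
Step 3: y^k = 3.6, reduced costs: (-6.0, 11.4)
  x^k = (6.0, 0.0), subgradient = b - a^T x = -21.0
  y^{k+1} = 3.6 + 0.2*-21.0 = -0.6
Dual objective at y_3 = -0.6: reduced costs (15.0, 15.6), box minimizer x = (0.0, 0.0)
g(y_3) = b*y + (c1 - a1*y)*x1 + (c2 - a2*y)*x2 = 9*(-0.6) + 15.0*0.0 + 15.6*0.0 = -5.4 + 0.0 + 0.0 = -5.4


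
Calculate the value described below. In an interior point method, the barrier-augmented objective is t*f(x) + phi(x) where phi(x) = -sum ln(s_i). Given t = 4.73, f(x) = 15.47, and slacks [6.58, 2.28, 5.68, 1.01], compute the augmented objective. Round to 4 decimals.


Step 1: Compute log-barrier.
ln values: [1.884, 0.8242, 1.737, 0.01]
phi = -(1.884 + 0.8242 + 1.737 + 0.01) = -4.4551
Step 2: Compute augmented objective.
t*f(x) = 4.73*15.47 = 73.1731
Total = 73.1731 - 4.4551 = 68.718


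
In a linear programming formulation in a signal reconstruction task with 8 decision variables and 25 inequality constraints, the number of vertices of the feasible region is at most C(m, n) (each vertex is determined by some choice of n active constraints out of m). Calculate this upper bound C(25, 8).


Each vertex corresponds to some choice of n active constraints out of m, so the number of vertices is at most C(m, n) = m! / (n!(m-n)!).
m = 25, n = 8
Numerator: 25 * 24 * 23 * 22 * 21 * 20 * 19 * 18
Denominator: 8! = 40320
C(25, 8) = 1081575


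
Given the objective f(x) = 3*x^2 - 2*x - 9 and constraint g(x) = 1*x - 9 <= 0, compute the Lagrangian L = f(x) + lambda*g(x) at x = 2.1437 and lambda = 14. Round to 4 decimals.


Step 1: Evaluate f(x).
f(2.1437) = 3*2.1437^2 - 2*2.1437 - 9 = 0.4989
Step 2: Evaluate g(x).
g(2.1437) = 1*2.1437 - 9 = -6.8563
Step 3: Compute Lagrangian.
L = 0.4989 + 14*-6.8563 = -95.4893


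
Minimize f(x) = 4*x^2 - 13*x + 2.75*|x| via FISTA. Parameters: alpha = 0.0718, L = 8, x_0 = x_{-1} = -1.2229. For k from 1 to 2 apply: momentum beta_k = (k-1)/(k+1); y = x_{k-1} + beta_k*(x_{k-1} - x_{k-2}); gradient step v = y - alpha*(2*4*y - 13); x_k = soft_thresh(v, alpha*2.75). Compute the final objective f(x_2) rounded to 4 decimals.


FISTA on f(x) = 4*x^2 - 13*x + 2.75*|x|
L = 8, alpha = 0.0718
Iteration 1: beta = 0.0, y = -1.2229 + 0.0*(-1.2229 + 1.2229) = -1.2229
  grad(y) = -22.7832, v = y - alpha*grad = 0.4129
  prox(v) = soft_thresh(0.4129, 0.1975) = 0.2155
Iteration 2: beta = 0.3333, y = 0.2155 + 0.3333*(0.2155 + 1.2229) = 0.6949
  grad(y) = -7.4404, v = y - alpha*grad = 1.2292
  prox(v) = soft_thresh(1.2292, 0.1975) = 1.0317
f(x_2) = 4*1.0317^2 - 13*1.0317 + 2.75*|1.0317| = -6.3173


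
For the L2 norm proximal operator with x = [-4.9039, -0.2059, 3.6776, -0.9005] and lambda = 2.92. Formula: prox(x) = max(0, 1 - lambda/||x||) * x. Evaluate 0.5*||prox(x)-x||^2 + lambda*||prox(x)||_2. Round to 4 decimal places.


Step 1: Compute ||x||.
||x|| = 6.1989
Step 2: Compute scaling factor.
scale = max(0, 1 - 2.92/6.1989) = 0.5289
Step 3: prox(x) = [-2.5939, -0.1089, 1.9453, -0.4763]
||prox(x)|| = 3.2789
Step 4: Proximal objective.
0.5*||prox-x||^2 = 4.2632
lambda*||prox|| = 9.5744
Total = 13.8376


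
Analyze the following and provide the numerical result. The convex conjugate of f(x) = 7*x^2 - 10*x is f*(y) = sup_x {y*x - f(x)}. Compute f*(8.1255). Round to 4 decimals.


f*(y) = sup_x {y*x - a*x^2 - b*x} = sup_x {(y-b)*x - a*x^2}
FOC: (y - b) - 2a*x = 0 => x* = (y - b)/(2a)
x* = (8.1255 + 10)/(2*7) = 1.2947
f*(8.1255) = (y-b)^2/(4a) = (8.1255 + 10)^2/(4*7)
= 328.5338/28 = 11.7333


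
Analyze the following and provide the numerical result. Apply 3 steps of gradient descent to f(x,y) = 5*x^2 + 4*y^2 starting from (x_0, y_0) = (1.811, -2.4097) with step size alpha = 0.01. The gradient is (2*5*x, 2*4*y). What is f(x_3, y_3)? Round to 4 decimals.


Gradient descent on f(x,y) = 5*x^2 + 4*y^2.
Starting point: (1.811, -2.4097), alpha = 0.01
Step 1: grad_x = 2*5*1.811 = 18.11, grad_y = 2*4*-2.4097 = -19.2776
  x_1 = 1.811 - 0.01*18.11 = 1.6299
  y_1 = -2.4097 - 0.01*-19.2776 = -2.2169
Step 2: grad_x = 2*5*1.6299 = 16.299, grad_y = 2*4*-2.2169 = -17.7354
  x_2 = 1.6299 - 0.01*16.299 = 1.4669
  y_2 = -2.2169 - 0.01*-17.7354 = -2.0396
Step 3: grad_x = 2*5*1.4669 = 14.6691, grad_y = 2*4*-2.0396 = -16.3166
  x_3 = 1.4669 - 0.01*14.6691 = 1.3202
  y_3 = -2.0396 - 0.01*-16.3166 = -1.8764
f(1.3202, -1.8764) = 5*1.3202^2 + 4*(-1.8764)^2 = 22.7985


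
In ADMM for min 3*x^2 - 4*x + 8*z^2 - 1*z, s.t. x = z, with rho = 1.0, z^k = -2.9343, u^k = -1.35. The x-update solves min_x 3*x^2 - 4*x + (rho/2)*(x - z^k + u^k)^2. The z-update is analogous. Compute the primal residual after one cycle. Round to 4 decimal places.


ADMM iteration with rho = 1.0, z^k = -2.9343, u^k = -1.35
Step 1: x-update.
Minimize 3*x^2 - 4*x + (1.0/2)*(x + 2.9343 - 1.35)^2
FOC: (2*3 + 1.0)*x = 4 + 1.0*(-2.9343 + 1.35)
x^{k+1} = 0.3451
Step 2: z-update.
Minimize 8*z^2 - 1*z + (1.0/2)*(0.3451 - z - 1.35)^2
FOC: (2*8 + 1.0)*z = 1 + 1.0*(0.3451 - 1.35)
z^{k+1} = -0.0003
Step 3: u-update.
u^{k+1} = -1.35 + 0.3451 + 0.0003 = -1.0046
Step 4: Primal residual = |0.3451 + 0.0003| = 0.3454


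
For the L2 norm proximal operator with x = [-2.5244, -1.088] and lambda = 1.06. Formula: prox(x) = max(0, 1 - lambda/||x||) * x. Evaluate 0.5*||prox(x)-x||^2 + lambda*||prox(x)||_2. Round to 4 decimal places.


Step 1: Compute ||x||.
||x|| = 2.7489
Step 2: Compute scaling factor.
scale = max(0, 1 - 1.06/2.7489) = 0.6144
Step 3: prox(x) = [-1.551, -0.6685]
||prox(x)|| = 1.6889
Step 4: Proximal objective.
0.5*||prox-x||^2 = 0.5618
lambda*||prox|| = 1.7902
Total = 2.352


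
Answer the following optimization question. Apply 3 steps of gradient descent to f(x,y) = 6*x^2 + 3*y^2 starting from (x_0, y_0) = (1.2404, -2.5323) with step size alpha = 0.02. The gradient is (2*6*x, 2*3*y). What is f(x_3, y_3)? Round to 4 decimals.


Gradient descent on f(x,y) = 6*x^2 + 3*y^2.
Starting point: (1.2404, -2.5323), alpha = 0.02
Step 1: grad_x = 2*6*1.2404 = 14.8848, grad_y = 2*3*-2.5323 = -15.1938
  x_1 = 1.2404 - 0.02*14.8848 = 0.9427
  y_1 = -2.5323 - 0.02*-15.1938 = -2.2284
Step 2: grad_x = 2*6*0.9427 = 11.3124, grad_y = 2*3*-2.2284 = -13.3705
  x_2 = 0.9427 - 0.02*11.3124 = 0.7165
  y_2 = -2.2284 - 0.02*-13.3705 = -1.961
Step 3: grad_x = 2*6*0.7165 = 8.5975, grad_y = 2*3*-1.961 = -11.7661
  x_3 = 0.7165 - 0.02*8.5975 = 0.5445
  y_3 = -1.961 - 0.02*-11.7661 = -1.7257
f(0.5445, -1.7257) = 6*0.5445^2 + 3*(-1.7257)^2 = 10.713


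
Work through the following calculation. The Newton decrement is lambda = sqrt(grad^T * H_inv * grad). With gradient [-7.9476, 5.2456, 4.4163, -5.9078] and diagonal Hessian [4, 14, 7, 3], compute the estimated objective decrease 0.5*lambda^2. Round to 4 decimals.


Step 1: H is diagonal, so H^(-1) * g = [-1.9869, 0.3747, 0.6309, -1.9693].
Step 2: g^T H^(-1) g = sum_i g_i^2 / H_ii
  = (-7.9476)^2/4 + (5.2456)^2/14 + (4.4163)^2/7 + (-5.9078)^2/3
  = 15.7911 + 1.9655 + 2.7862 + 11.634 = 32.1768
Step 3: Objective decrease = 0.5 * g^T H^(-1) g = 16.0884


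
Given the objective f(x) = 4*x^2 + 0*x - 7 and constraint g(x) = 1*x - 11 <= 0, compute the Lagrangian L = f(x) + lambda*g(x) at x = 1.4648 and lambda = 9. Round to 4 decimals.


Step 1: Evaluate f(x).
f(1.4648) = 4*1.4648^2 + 0*1.4648 - 7 = 1.5826
Step 2: Evaluate g(x).
g(1.4648) = 1*1.4648 - 11 = -9.5352
Step 3: Compute Lagrangian.
L = 1.5826 + 9*-9.5352 = -84.2342


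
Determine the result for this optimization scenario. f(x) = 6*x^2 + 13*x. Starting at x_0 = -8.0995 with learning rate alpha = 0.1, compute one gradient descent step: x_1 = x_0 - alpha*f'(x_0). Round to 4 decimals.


We compute the gradient at x_0 and apply the update.
f'(x) = 12*x + 13
f'(-8.0995) = 12*-8.0995 + 13 = -84.194
x_1 = -8.0995 - 0.1*-84.194 = 0.3199


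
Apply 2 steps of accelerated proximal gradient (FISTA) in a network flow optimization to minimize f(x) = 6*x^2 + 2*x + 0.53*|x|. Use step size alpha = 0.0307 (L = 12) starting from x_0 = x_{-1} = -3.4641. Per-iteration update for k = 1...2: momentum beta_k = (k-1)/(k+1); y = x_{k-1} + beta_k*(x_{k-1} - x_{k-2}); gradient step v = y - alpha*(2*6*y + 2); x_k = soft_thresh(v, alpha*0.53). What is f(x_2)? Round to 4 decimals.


FISTA on f(x) = 6*x^2 + 2*x + 0.53*|x|
L = 12, alpha = 0.0307
Iteration 1: beta = 0.0, y = -3.4641 + 0.0*(-3.4641 + 3.4641) = -3.4641
  grad(y) = -39.5692, v = y - alpha*grad = -2.2493
  prox(v) = soft_thresh(-2.2493, 0.0163) = -2.2331
Iteration 2: beta = 0.3333, y = -2.2331 + 0.3333*(-2.2331 + 3.4641) = -1.8227
  grad(y) = -19.8725, v = y - alpha*grad = -1.2126
  prox(v) = soft_thresh(-1.2126, 0.0163) = -1.1964
f(x_2) = 6*(-1.1964)^2 + 2*(-1.1964) + 0.53*|-1.1964| = 6.8289


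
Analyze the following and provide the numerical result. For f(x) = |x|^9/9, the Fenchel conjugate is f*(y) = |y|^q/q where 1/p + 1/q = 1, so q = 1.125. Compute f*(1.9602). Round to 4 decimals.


The conjugate exponent q satisfies 1/p + 1/q = 1.
p = 9, so q = 9/(9 - 1) = 1.125
|y|^q = 1.9602^1.125 = 2.1322
f*(1.9602) = 2.1322 / 1.125 = 1.8953


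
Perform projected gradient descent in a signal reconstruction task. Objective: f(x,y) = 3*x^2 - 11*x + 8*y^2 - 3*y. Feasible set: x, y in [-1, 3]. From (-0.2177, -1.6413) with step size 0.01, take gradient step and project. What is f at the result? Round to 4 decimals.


Step 1: Compute gradient at (-0.2177, -1.6413).
grad_x = 2*3*-0.2177 - 11 = -12.3062
grad_y = 2*8*-1.6413 - 3 = -29.2608
Step 2: Gradient step.
x_raw = -0.2177 - 0.01*-12.3062 = -0.0946
y_raw = -1.6413 - 0.01*-29.2608 = -1.3487
Step 3: Project onto [-1, 3].
x_proj = clip(-0.0946) = -0.0946
y_proj = clip(-1.3487) = -1.0
Step 4: Evaluate f.
f(-0.0946, -1.0) = 12.0679


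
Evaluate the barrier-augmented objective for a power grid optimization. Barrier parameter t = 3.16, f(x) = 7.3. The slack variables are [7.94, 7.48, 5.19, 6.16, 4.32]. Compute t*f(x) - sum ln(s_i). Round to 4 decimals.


Step 1: Compute log-barrier.
ln values: [2.0719, 2.0122, 1.6467, 1.8181, 1.4633]
phi = -(2.0719 + 2.0122 + 1.6467 + 1.8181 + 1.4633) = -9.0122
Step 2: Compute augmented objective.
t*f(x) = 3.16*7.3 = 23.068
Total = 23.068 - 9.0122 = 14.0558


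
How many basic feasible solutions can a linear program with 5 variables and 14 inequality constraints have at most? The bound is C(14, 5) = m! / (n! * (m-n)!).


Each vertex corresponds to some choice of n active constraints out of m, so the number of vertices is at most C(m, n) = m! / (n!(m-n)!).
m = 14, n = 5
Numerator: 14 * 13 * 12 * 11 * 10
Denominator: 5! = 120
C(14, 5) = 2002


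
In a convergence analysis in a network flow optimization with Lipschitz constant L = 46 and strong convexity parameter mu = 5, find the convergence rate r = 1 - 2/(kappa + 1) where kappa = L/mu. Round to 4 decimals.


Step 1: Compute the condition number.
kappa = L/mu = 46/5 = 9.2
Step 2: Compute the convergence rate.
r = 1 - 2/(kappa + 1) = 1 - 2*mu/(L + mu) = (L - mu)/(L + mu) = 41/51 = 0.8039


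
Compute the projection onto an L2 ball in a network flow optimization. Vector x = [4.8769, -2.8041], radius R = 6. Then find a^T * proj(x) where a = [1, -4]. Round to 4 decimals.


Step 1: Compute ||x|| (intermediates to 6 decimals).
||x|| = sqrt(4.8769^2 + (-2.8041)^2) = 5.625578
Step 2: Project.
Since ||x|| <= R, proj = x (no scaling needed).
proj(x) = [4.8769, -2.8041]
Step 3: Dot product.
a^T * proj(x) = 1*4.8769 - 4*(-2.8041) = 16.0933


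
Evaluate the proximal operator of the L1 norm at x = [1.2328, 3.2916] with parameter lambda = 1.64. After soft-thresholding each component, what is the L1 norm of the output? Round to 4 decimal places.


Soft-thresholding with lambda = 1.64:
prox(1.2328) = sign(1.2328)*max(|1.2328| - 1.64, 0) = 0.0
prox(3.2916) = sign(3.2916)*max(|3.2916| - 1.64, 0) = 1.6516
prox(x) = [0.0, 1.6516]
||prox(x)||_1 = 0.0 + 1.6516 = 1.6516


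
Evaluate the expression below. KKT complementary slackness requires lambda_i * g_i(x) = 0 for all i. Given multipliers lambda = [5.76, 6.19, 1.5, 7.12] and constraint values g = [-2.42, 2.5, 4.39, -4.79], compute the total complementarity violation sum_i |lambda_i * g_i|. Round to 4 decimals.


KKT complementary slackness check:
lambda_1 * g_1 = 5.76 * -2.42 = -13.9392
lambda_2 * g_2 = 6.19 * 2.5 = 15.475
lambda_3 * g_3 = 1.5 * 4.39 = 6.585
lambda_4 * g_4 = 7.12 * -4.79 = -34.1048
Total violation = 13.9392 + 15.475 + 6.585 + 34.1048 = 70.104


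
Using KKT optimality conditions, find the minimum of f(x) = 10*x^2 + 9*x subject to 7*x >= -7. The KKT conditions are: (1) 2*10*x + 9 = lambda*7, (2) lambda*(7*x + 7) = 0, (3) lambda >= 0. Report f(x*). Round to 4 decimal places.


Step 1: Try lambda = 0 (constraint inactive).
Stationarity: 2*10*x + 9 = 0
x* = -9/(2*10) = -0.45
Check constraint: 7*-0.45 = -3.15 >= -7 -- satisfied.
Step 2: Compute optimal value.
f(x*) = 10*(-0.45)^2 + 9*(-0.45) = -2.025


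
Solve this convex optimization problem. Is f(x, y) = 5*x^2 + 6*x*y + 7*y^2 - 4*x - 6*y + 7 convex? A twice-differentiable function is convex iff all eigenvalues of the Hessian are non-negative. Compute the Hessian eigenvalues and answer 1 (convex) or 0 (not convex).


The Hessian of f(x,y) = 5*x^2 + 6*x*y + 7*y^2 - 4*x - 6*y + 7 is:
H = [[10, 6], [6, 14]]
Trace = 10 + 14 = 24
Determinant = 10*14 - (6)^2 = 104
Discriminant = (24)^2 - 4*104 = 160.0
Eigenvalues: lambda_1 = 5.6754, lambda_2 = 18.3246
The function is convex.

1


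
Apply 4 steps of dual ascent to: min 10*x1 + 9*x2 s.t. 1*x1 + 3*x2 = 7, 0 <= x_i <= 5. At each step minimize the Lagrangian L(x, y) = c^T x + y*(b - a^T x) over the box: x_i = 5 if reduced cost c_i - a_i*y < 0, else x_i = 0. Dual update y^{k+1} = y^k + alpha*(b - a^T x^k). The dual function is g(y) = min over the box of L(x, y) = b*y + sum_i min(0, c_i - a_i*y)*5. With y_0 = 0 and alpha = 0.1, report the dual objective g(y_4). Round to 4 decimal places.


Dual ascent for LP: min 10*x1 + 9*x2, 1*x1 + 3*x2 = 7, 0 <= x_i <= 5
Step 1: y^k = 0.0, reduced costs: (10.0, 9.0)
  x^k = (0.0, 0.0), subgradient = b - a^T x = 7.0
  y^{k+1} = 0.0 + 0.1*7.0 = 0.7
Step 2: y^k = 0.7, reduced costs: (9.3, 6.9)
  x^k = (0.0, 0.0), subgradient = b - a^T x = 7.0
  y^{k+1} = 0.7 + 0.1*7.0 = 1.4
Step 3: y^k = 1.4, reduced costs: (8.6, 4.8)
  x^k = (0.0, 0.0), subgradient = b - a^T x = 7.0
  y^{k+1} = 1.4 + 0.1*7.0 = 2.1
Step 4: y^k = 2.1, reduced costs: (7.9, 2.7)
  x^k = (0.0, 0.0), subgradient = b - a^T x = 7.0
  y^{k+1} = 2.1 + 0.1*7.0 = 2.8
Dual objective at y_4 = 2.8: reduced costs (7.2, 0.6), box minimizer x = (0.0, 0.0)
g(y_4) = b*y + (c1 - a1*y)*x1 + (c2 - a2*y)*x2 = 7*2.8 + 7.2*0.0 + 0.6*0.0 = 19.6 + 0.0 + 0.0 = 19.6


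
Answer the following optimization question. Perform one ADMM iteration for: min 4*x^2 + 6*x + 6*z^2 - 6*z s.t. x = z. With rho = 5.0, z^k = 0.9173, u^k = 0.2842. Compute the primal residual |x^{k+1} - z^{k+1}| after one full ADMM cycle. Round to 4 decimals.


ADMM iteration with rho = 5.0, z^k = 0.9173, u^k = 0.2842
Step 1: x-update.
Minimize 4*x^2 + 6*x + (5.0/2)*(x - 0.9173 + 0.2842)^2
FOC: (2*4 + 5.0)*x = -6 + 5.0*(0.9173 - 0.2842)
x^{k+1} = -0.218
Step 2: z-update.
Minimize 6*z^2 - 6*z + (5.0/2)*(-0.218 - z + 0.2842)^2
FOC: (2*6 + 5.0)*z = 6 + 5.0*(-0.218 + 0.2842)
z^{k+1} = 0.3724
Step 3: u-update.
u^{k+1} = 0.2842 - 0.218 - 0.3724 = -0.3062
Step 4: Primal residual = |-0.218 - 0.3724| = 0.5904


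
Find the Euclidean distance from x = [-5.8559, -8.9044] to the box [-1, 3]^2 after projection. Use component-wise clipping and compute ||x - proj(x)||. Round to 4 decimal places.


Project each component onto [-1, 3].
clip(-5.8559) = -1.0, clip(-8.9044) = -1.0
Projection = [-1.0, -1.0]
Squared diffs: [23.5798, 62.4795]
Distance = sqrt(86.0593) = 9.2768


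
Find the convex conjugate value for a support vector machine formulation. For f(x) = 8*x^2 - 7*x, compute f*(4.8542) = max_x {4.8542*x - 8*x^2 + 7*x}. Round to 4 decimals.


f*(y) = sup_x {y*x - a*x^2 - b*x} = sup_x {(y-b)*x - a*x^2}
FOC: (y - b) - 2a*x = 0 => x* = (y - b)/(2a)
x* = (4.8542 + 7)/(2*8) = 0.7409
f*(4.8542) = (y-b)^2/(4a) = (4.8542 + 7)^2/(4*8)
= 140.5221/32 = 4.3913


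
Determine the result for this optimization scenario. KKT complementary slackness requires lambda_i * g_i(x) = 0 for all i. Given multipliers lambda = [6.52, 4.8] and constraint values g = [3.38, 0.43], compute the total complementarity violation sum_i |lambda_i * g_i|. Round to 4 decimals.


KKT complementary slackness check:
lambda_1 * g_1 = 6.52 * 3.38 = 22.0376
lambda_2 * g_2 = 4.8 * 0.43 = 2.064
Total violation = 22.0376 + 2.064 = 24.1016


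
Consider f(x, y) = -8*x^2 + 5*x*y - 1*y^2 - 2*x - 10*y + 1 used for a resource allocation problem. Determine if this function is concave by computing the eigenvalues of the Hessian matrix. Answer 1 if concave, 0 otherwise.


The Hessian of f(x,y) = -8*x^2 + 5*x*y - 1*y^2 - 2*x - 10*y + 1 is:
H = [[-16, 5], [5, -2]]
Trace = -16 - 2 = -18
Determinant = -16*-2 - (5)^2 = 7
Discriminant = (-18)^2 - 4*7 = 296.0
Eigenvalues: lambda_1 = -17.6023, lambda_2 = -0.3977
The function is concave.

1


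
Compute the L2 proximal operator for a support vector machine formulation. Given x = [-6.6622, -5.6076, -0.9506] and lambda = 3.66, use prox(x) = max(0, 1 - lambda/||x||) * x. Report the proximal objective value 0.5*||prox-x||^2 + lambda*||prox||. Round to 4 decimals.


Step 1: Compute ||x||.
||x|| = 8.7598
Step 2: Compute scaling factor.
scale = max(0, 1 - 3.66/8.7598) = 0.5822
Step 3: prox(x) = [-3.8786, -3.2646, -0.5534]
||prox(x)|| = 5.0998
Step 4: Proximal objective.
0.5*||prox-x||^2 = 6.6978
lambda*||prox|| = 18.6653
Total = 25.363


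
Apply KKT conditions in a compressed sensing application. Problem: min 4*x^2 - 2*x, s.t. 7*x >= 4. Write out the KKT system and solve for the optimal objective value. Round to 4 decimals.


Step 1: Try lambda = 0 (constraint inactive).
x_unc = 2/(2*4) = 0.25
Check: 7*0.25 = 1.75 < 4 -- violated!
Step 2: Constraint must be active: 7*x = 4
x* = 4/7 = 0.5714 (rounded; the exact value 4/7 is used below)
lambda = (2*4*(4/7) - 2)/7 = 0.3673
Step 3: Compute optimal value.
f(x*) = 4*(4/7)^2 - 2*(4/7) = 0.1633


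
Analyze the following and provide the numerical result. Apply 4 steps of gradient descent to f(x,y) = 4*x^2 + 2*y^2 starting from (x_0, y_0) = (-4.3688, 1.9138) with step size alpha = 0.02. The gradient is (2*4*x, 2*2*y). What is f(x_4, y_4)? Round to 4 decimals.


Gradient descent on f(x,y) = 4*x^2 + 2*y^2.
Starting point: (-4.3688, 1.9138), alpha = 0.02
Step 1: grad_x = 2*4*-4.3688 = -34.9504, grad_y = 2*2*1.9138 = 7.6552
  x_1 = -4.3688 - 0.02*-34.9504 = -3.6698
  y_1 = 1.9138 - 0.02*7.6552 = 1.7607
Step 2: grad_x = 2*4*-3.6698 = -29.3583, grad_y = 2*2*1.7607 = 7.0428
  x_2 = -3.6698 - 0.02*-29.3583 = -3.0826
  y_2 = 1.7607 - 0.02*7.0428 = 1.6198
Step 3: grad_x = 2*4*-3.0826 = -24.661, grad_y = 2*2*1.6198 = 6.4794
  x_3 = -3.0826 - 0.02*-24.661 = -2.5894
  y_3 = 1.6198 - 0.02*6.4794 = 1.4903
Step 4: grad_x = 2*4*-2.5894 = -20.7152, grad_y = 2*2*1.4903 = 5.961
  x_4 = -2.5894 - 0.02*-20.7152 = -2.1751
  y_4 = 1.4903 - 0.02*5.961 = 1.371
f(-2.1751, 1.371) = 4*(-2.1751)^2 + 2*1.371^2 = 22.6837
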